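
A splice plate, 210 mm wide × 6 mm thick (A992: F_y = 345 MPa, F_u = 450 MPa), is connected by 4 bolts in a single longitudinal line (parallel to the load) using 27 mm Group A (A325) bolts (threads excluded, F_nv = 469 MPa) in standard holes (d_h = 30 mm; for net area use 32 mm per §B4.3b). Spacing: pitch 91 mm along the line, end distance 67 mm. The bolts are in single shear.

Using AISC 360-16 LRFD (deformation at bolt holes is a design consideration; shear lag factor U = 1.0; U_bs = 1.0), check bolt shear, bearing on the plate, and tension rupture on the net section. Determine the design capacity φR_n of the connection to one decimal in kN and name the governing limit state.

360.5 kN (net-section rupture governs)

Bolt shear: A_b = π(27)²/4 = 572.56 mm². φR_n = 0.75 × 469 × 572.56 × 4 × 1 = 805.6 kN.
Bearing (6 mm plate, F_u = 450 MPa): end bolts L_c = 67 − 30/2 = 52, R_n = min(1.2×52×6×450, 2.4×27×6×450) = 168.48 kN/bolt; interior L_c = 91 − 30 = 61, R_n = 174.96 kN/bolt. φR_n = 0.75 × (1×168.48 + 3×174.96) = 520.0 kN.
Tension rupture (net): A_n = (210 − 1×32)×6 = 1068 mm² (U = 1.0, A_e = A_n). φR_n = 0.75 × 450 × 1068 = 360.5 kN.
Governing: min(805.6, 520.0, 360.5) = 360.5 kN → net-section rupture.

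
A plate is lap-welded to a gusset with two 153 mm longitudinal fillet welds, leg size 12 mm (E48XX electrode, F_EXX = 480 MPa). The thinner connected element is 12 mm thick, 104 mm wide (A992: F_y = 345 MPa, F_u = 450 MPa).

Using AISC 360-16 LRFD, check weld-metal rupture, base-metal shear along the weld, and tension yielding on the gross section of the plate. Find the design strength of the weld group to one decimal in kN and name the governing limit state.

Weld metal: throat = 0.707×12 = 8.484 mm, L = 2×153 = 306 mm. φR_n = 0.75 × 0.6 × 480 × 8.484 × 306 = 560.8 kN.
Base metal shear (12 mm plate): yield φR_n = 1.0×0.6×345×12×306 = 760.1 kN; rupture φR_n = 0.75×0.6×450×12×306 = 743.6 kN; take 743.6 kN (rupture).
Tension yield (gross): A_g = 104×12 = 1248 mm². φR_n = 0.90 × 345 × 1248 = 387.5 kN.
Governing: min(560.8, 743.6, 387.5) = 387.5 kN → gross-section yield.

387.5 kN (gross-section yield governs)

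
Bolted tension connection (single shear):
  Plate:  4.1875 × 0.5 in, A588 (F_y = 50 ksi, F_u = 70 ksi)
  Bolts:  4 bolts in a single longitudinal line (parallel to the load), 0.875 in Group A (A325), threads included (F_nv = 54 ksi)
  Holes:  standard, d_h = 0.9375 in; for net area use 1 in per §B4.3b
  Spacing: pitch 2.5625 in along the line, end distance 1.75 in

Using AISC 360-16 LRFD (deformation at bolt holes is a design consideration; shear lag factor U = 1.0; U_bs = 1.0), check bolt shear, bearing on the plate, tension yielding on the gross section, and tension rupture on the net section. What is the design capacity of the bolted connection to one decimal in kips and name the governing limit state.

83.7 kips (net-section rupture governs)

Bolt shear: A_b = π(0.875)²/4 = 0.60132 in². φR_n = 0.75 × 54 × 0.60132 × 4 × 1 = 97.4 kips.
Bearing (0.5 in plate, F_u = 70 ksi): end bolts L_c = 1.75 − 0.9375/2 = 1.28125, R_n = min(1.2×1.28125×0.5×70, 2.4×0.875×0.5×70) = 53.813 kips/bolt; interior L_c = 2.5625 − 0.9375 = 1.625, R_n = 68.25 kips/bolt. φR_n = 0.75 × (1×53.813 + 3×68.25) = 193.9 kips.
Tension yield (gross): A_g = 4.1875×0.5 = 2.0938 in². φR_n = 0.90 × 50 × 2.0938 = 94.2 kips.
Tension rupture (net): A_n = (4.1875 − 1×1)×0.5 = 1.5938 in² (U = 1.0, A_e = A_n). φR_n = 0.75 × 70 × 1.5938 = 83.7 kips.
Governing: min(97.4, 193.9, 94.2, 83.7) = 83.7 kips → net-section rupture.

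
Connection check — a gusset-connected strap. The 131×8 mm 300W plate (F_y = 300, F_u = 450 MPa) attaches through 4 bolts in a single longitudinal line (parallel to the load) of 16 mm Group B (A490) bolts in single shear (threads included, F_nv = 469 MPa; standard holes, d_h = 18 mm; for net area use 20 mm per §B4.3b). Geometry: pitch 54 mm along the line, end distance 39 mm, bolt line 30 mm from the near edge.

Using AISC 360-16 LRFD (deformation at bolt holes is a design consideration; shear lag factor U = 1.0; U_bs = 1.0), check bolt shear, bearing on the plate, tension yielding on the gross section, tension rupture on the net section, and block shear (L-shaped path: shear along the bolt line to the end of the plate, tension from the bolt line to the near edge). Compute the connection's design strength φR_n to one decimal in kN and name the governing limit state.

Bolt shear: A_b = π(16)²/4 = 201.06 mm². φR_n = 0.75 × 469 × 201.06 × 4 × 1 = 282.9 kN.
Bearing (8 mm plate, F_u = 450 MPa): end bolts L_c = 39 − 18/2 = 30, R_n = min(1.2×30×8×450, 2.4×16×8×450) = 129.6 kN/bolt; interior L_c = 54 − 18 = 36, R_n = 138.24 kN/bolt. φR_n = 0.75 × (1×129.6 + 3×138.24) = 408.2 kN.
Tension yield (gross): A_g = 131×8 = 1048 mm². φR_n = 0.90 × 300 × 1048 = 283.0 kN.
Tension rupture (net): A_n = (131 − 1×20)×8 = 888 mm² (U = 1.0, A_e = A_n). φR_n = 0.75 × 450 × 888 = 299.7 kN.
Block shear: shear path 1×[39+3×54] = 1×201 mm, A_gv = 1608, A_nv = 1×(201 − 3.5×20)×8 = 1048 mm²; tension to near edge: (30 − 0.5×20)×8 = 160 mm². R_n = min(0.6×450×1048, 0.6×300×1608) + 1.0×450×160 = min(282.96, 289.44) + 72 = 354.96 kN. φR_n = 0.75 × 354.96 = 266.2 kN.
Governing: min(282.9, 408.2, 283.0, 299.7, 266.2) = 266.2 kN → block shear.

266.2 kN (block shear governs)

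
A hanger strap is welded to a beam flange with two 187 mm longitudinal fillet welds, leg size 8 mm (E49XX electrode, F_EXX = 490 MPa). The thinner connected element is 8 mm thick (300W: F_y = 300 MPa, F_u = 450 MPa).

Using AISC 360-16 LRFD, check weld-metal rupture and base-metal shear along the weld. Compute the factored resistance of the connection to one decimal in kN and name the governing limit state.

466.4 kN (weld metal governs)

Weld metal: throat = 0.707×8 = 5.656 mm, L = 2×187 = 374 mm. φR_n = 0.75 × 0.6 × 490 × 5.656 × 374 = 466.4 kN.
Base metal shear (8 mm plate): yield φR_n = 1.0×0.6×300×8×374 = 538.6 kN; rupture φR_n = 0.75×0.6×450×8×374 = 605.9 kN; take 538.6 kN (yield).
Governing: min(466.4, 538.6) = 466.4 kN → weld metal.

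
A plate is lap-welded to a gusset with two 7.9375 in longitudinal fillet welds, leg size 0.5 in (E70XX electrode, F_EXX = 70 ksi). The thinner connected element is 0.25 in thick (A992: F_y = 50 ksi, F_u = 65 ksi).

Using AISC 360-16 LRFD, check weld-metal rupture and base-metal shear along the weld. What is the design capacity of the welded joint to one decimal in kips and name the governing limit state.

116.1 kips (base-metal shear governs)

Weld metal: throat = 0.707×0.5 = 0.3535 in, L = 2×7.9375 = 15.875 in. φR_n = 0.75 × 0.6 × 70 × 0.3535 × 15.875 = 176.8 kips.
Base metal shear (0.25 in plate): yield φR_n = 1.0×0.6×50×0.25×15.875 = 119.1 kips; rupture φR_n = 0.75×0.6×65×0.25×15.875 = 116.1 kips; take 116.1 kips (rupture).
Governing: min(176.8, 116.1) = 116.1 kips → base-metal shear.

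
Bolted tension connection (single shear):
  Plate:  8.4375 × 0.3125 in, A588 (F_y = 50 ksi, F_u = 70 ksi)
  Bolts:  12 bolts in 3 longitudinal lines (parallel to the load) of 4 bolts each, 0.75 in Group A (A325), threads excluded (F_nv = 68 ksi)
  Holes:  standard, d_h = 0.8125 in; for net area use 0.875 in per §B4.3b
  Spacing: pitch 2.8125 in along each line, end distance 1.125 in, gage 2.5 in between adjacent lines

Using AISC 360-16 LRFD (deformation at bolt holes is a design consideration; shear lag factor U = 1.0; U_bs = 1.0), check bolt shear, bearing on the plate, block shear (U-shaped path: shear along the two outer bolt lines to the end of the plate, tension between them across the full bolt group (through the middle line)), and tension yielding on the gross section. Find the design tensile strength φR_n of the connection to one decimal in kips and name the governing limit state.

Bolt shear: A_b = π(0.75)²/4 = 0.44179 in². φR_n = 0.75 × 68 × 0.44179 × 12 × 1 = 270.4 kips.
Bearing (0.3125 in plate, F_u = 70 ksi): end bolts L_c = 1.125 − 0.8125/2 = 0.71875, R_n = min(1.2×0.71875×0.3125×70, 2.4×0.75×0.3125×70) = 18.867 kips/bolt; interior L_c = 2.8125 − 0.8125 = 2, R_n = 39.375 kips/bolt. φR_n = 0.75 × (3×18.867 + 9×39.375) = 308.2 kips.
Block shear: shear path 2×[1.125+3×2.8125] = 2×9.5625 in, A_gv = 5.9766, A_nv = 2×(9.5625 − 3.5×0.875)×0.3125 = 4.0625 in²; tension across gage: (5 − 2×0.875)×0.3125 = 1.0156 in². R_n = min(0.6×70×4.0625, 0.6×50×5.9766) + 1.0×70×1.0156 = min(170.63, 179.3) + 71.092 = 241.72 kips. φR_n = 0.75 × 241.72 = 181.3 kips.
Tension yield (gross): A_g = 8.4375×0.3125 = 2.6367 in². φR_n = 0.90 × 50 × 2.6367 = 118.7 kips.
Governing: min(270.4, 308.2, 181.3, 118.7) = 118.7 kips → gross-section yield.

118.7 kips (gross-section yield governs)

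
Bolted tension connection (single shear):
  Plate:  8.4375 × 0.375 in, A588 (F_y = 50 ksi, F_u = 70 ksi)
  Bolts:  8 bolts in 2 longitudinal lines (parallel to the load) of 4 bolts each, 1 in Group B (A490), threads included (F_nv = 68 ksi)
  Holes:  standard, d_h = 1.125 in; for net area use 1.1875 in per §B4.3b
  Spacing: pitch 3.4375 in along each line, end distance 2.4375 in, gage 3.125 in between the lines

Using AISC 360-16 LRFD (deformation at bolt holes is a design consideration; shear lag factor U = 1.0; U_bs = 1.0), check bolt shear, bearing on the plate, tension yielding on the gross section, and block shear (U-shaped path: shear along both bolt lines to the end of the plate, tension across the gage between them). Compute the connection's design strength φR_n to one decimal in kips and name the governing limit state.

Bolt shear: A_b = π(1)²/4 = 0.7854 in². φR_n = 0.75 × 68 × 0.7854 × 8 × 1 = 320.4 kips.
Bearing (0.375 in plate, F_u = 70 ksi): end bolts L_c = 2.4375 − 1.125/2 = 1.875, R_n = min(1.2×1.875×0.375×70, 2.4×1×0.375×70) = 59.063 kips/bolt; interior L_c = 3.4375 − 1.125 = 2.3125, R_n = 63 kips/bolt. φR_n = 0.75 × (2×59.063 + 6×63) = 372.1 kips.
Tension yield (gross): A_g = 8.4375×0.375 = 3.1641 in². φR_n = 0.90 × 50 × 3.1641 = 142.4 kips.
Block shear: shear path 2×[2.4375+3×3.4375] = 2×12.75 in, A_gv = 9.5625, A_nv = 2×(12.75 − 3.5×1.1875)×0.375 = 6.4453 in²; tension across gage: (3.125 − 1×1.1875)×0.375 = 0.72656 in². R_n = min(0.6×70×6.4453, 0.6×50×9.5625) + 1.0×70×0.72656 = min(270.7, 286.88) + 50.859 = 321.56 kips. φR_n = 0.75 × 321.56 = 241.2 kips.
Governing: min(320.4, 372.1, 142.4, 241.2) = 142.4 kips → gross-section yield.

142.4 kips (gross-section yield governs)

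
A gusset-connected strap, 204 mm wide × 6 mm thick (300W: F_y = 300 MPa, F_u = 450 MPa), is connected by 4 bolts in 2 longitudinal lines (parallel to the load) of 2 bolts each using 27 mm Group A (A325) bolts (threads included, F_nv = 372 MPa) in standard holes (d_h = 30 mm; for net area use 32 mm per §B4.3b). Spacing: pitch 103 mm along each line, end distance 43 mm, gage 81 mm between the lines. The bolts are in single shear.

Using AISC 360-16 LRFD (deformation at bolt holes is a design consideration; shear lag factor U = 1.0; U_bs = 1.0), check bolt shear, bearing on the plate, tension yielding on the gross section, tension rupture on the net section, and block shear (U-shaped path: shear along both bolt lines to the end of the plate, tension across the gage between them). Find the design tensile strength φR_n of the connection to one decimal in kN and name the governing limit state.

Bolt shear: A_b = π(27)²/4 = 572.56 mm². φR_n = 0.75 × 372 × 572.56 × 4 × 1 = 639.0 kN.
Bearing (6 mm plate, F_u = 450 MPa): end bolts L_c = 43 − 30/2 = 28, R_n = min(1.2×28×6×450, 2.4×27×6×450) = 90.72 kN/bolt; interior L_c = 103 − 30 = 73, R_n = 174.96 kN/bolt. φR_n = 0.75 × (2×90.72 + 2×174.96) = 398.5 kN.
Tension yield (gross): A_g = 204×6 = 1224 mm². φR_n = 0.90 × 300 × 1224 = 330.5 kN.
Tension rupture (net): A_n = (204 − 2×32)×6 = 840 mm² (U = 1.0, A_e = A_n). φR_n = 0.75 × 450 × 840 = 283.5 kN.
Block shear: shear path 2×[43+1×103] = 2×146 mm, A_gv = 1752, A_nv = 2×(146 − 1.5×32)×6 = 1176 mm²; tension across gage: (81 − 1×32)×6 = 294 mm². R_n = min(0.6×450×1176, 0.6×300×1752) + 1.0×450×294 = min(317.52, 315.36) + 132.3 = 447.66 kN. φR_n = 0.75 × 447.66 = 335.7 kN.
Governing: min(639.0, 398.5, 330.5, 283.5, 335.7) = 283.5 kN → net-section rupture.

283.5 kN (net-section rupture governs)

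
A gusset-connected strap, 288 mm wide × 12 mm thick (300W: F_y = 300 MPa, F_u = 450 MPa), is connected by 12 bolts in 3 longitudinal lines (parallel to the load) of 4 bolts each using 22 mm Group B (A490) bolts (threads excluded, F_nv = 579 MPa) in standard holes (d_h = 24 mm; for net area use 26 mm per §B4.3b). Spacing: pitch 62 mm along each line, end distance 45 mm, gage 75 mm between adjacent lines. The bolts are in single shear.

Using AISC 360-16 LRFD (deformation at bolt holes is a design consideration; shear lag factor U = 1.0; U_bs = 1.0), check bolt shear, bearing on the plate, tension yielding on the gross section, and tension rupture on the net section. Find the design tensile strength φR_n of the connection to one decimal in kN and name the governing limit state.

850.5 kN (net-section rupture governs)

Bolt shear: A_b = π(22)²/4 = 380.13 mm². φR_n = 0.75 × 579 × 380.13 × 12 × 1 = 1980.9 kN.
Bearing (12 mm plate, F_u = 450 MPa): end bolts L_c = 45 − 24/2 = 33, R_n = min(1.2×33×12×450, 2.4×22×12×450) = 213.84 kN/bolt; interior L_c = 62 − 24 = 38, R_n = 246.24 kN/bolt. φR_n = 0.75 × (3×213.84 + 9×246.24) = 2143.3 kN.
Tension yield (gross): A_g = 288×12 = 3456 mm². φR_n = 0.90 × 300 × 3456 = 933.1 kN.
Tension rupture (net): A_n = (288 − 3×26)×12 = 2520 mm² (U = 1.0, A_e = A_n). φR_n = 0.75 × 450 × 2520 = 850.5 kN.
Governing: min(1980.9, 2143.3, 933.1, 850.5) = 850.5 kN → net-section rupture.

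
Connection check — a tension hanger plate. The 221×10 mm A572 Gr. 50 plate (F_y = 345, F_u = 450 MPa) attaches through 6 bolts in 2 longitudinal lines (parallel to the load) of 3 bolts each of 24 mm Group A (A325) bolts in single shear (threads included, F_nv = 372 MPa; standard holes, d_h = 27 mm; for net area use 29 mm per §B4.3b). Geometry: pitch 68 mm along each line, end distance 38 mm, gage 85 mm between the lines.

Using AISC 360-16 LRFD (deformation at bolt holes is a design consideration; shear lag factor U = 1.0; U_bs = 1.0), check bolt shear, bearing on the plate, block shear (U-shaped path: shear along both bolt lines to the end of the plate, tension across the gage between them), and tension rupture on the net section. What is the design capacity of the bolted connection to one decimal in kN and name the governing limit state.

550.1 kN (net-section rupture governs)

Bolt shear: A_b = π(24)²/4 = 452.39 mm². φR_n = 0.75 × 372 × 452.39 × 6 × 1 = 757.3 kN.
Bearing (10 mm plate, F_u = 450 MPa): end bolts L_c = 38 − 27/2 = 24.5, R_n = min(1.2×24.5×10×450, 2.4×24×10×450) = 132.3 kN/bolt; interior L_c = 68 − 27 = 41, R_n = 221.4 kN/bolt. φR_n = 0.75 × (2×132.3 + 4×221.4) = 862.7 kN.
Block shear: shear path 2×[38+2×68] = 2×174 mm, A_gv = 3480, A_nv = 2×(174 − 2.5×29)×10 = 2030 mm²; tension across gage: (85 − 1×29)×10 = 560 mm². R_n = min(0.6×450×2030, 0.6×345×3480) + 1.0×450×560 = min(548.1, 720.36) + 252 = 800.1 kN. φR_n = 0.75 × 800.1 = 600.1 kN.
Tension rupture (net): A_n = (221 − 2×29)×10 = 1630 mm² (U = 1.0, A_e = A_n). φR_n = 0.75 × 450 × 1630 = 550.1 kN.
Governing: min(757.3, 862.7, 600.1, 550.1) = 550.1 kN → net-section rupture.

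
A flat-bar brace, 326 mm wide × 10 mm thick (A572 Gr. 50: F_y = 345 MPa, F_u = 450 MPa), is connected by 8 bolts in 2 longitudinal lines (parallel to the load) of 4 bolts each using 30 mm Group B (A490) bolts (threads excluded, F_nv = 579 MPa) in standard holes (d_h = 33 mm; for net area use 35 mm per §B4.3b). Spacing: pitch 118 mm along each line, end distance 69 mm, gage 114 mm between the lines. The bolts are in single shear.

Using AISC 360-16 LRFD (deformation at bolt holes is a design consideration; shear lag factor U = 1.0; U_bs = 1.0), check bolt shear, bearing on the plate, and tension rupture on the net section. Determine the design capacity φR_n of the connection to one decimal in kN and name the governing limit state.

864.0 kN (net-section rupture governs)

Bolt shear: A_b = π(30)²/4 = 706.86 mm². φR_n = 0.75 × 579 × 706.86 × 8 × 1 = 2455.6 kN.
Bearing (10 mm plate, F_u = 450 MPa): end bolts L_c = 69 − 33/2 = 52.5, R_n = min(1.2×52.5×10×450, 2.4×30×10×450) = 283.5 kN/bolt; interior L_c = 118 − 33 = 85, R_n = 324 kN/bolt. φR_n = 0.75 × (2×283.5 + 6×324) = 1883.3 kN.
Tension rupture (net): A_n = (326 − 2×35)×10 = 2560 mm² (U = 1.0, A_e = A_n). φR_n = 0.75 × 450 × 2560 = 864.0 kN.
Governing: min(2455.6, 1883.3, 864.0) = 864.0 kN → net-section rupture.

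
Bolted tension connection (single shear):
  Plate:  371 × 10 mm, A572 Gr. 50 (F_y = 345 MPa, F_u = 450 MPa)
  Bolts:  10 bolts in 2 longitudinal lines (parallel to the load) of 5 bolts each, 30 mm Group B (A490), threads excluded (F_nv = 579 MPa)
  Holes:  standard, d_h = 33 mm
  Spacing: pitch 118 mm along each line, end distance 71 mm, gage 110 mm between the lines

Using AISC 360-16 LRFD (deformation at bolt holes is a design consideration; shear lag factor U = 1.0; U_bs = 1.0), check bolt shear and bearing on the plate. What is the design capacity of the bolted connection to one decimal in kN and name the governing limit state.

Bolt shear: A_b = π(30)²/4 = 706.86 mm². φR_n = 0.75 × 579 × 706.86 × 10 × 1 = 3069.5 kN.
Bearing (10 mm plate, F_u = 450 MPa): end bolts L_c = 71 − 33/2 = 54.5, R_n = min(1.2×54.5×10×450, 2.4×30×10×450) = 294.3 kN/bolt; interior L_c = 118 − 33 = 85, R_n = 324 kN/bolt. φR_n = 0.75 × (2×294.3 + 8×324) = 2385.5 kN.
Governing: min(3069.5, 2385.5) = 2385.5 kN → bearing.

2385.5 kN (bearing governs)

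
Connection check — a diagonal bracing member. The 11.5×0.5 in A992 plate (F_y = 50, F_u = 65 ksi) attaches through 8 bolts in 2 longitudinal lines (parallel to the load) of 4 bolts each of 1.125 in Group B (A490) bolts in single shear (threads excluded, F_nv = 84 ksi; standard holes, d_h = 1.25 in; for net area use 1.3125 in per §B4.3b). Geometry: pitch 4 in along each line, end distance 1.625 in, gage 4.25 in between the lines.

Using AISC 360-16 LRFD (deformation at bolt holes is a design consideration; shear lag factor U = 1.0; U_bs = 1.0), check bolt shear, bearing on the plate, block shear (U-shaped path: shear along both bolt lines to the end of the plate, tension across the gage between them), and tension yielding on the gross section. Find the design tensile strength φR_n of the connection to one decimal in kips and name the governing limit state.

Bolt shear: A_b = π(1.125)²/4 = 0.99402 in². φR_n = 0.75 × 84 × 0.99402 × 8 × 1 = 501.0 kips.
Bearing (0.5 in plate, F_u = 65 ksi): end bolts L_c = 1.625 − 1.25/2 = 1, R_n = min(1.2×1×0.5×65, 2.4×1.125×0.5×65) = 39 kips/bolt; interior L_c = 4 − 1.25 = 2.75, R_n = 87.75 kips/bolt. φR_n = 0.75 × (2×39 + 6×87.75) = 453.4 kips.
Block shear: shear path 2×[1.625+3×4] = 2×13.625 in, A_gv = 13.625, A_nv = 2×(13.625 − 3.5×1.3125)×0.5 = 9.0313 in²; tension across gage: (4.25 − 1×1.3125)×0.5 = 1.4688 in². R_n = min(0.6×65×9.0313, 0.6×50×13.625) + 1.0×65×1.4688 = min(352.22, 408.75) + 95.472 = 447.69 kips. φR_n = 0.75 × 447.69 = 335.8 kips.
Tension yield (gross): A_g = 11.5×0.5 = 5.75 in². φR_n = 0.90 × 50 × 5.75 = 258.8 kips.
Governing: min(501.0, 453.4, 335.8, 258.8) = 258.8 kips → gross-section yield.

258.8 kips (gross-section yield governs)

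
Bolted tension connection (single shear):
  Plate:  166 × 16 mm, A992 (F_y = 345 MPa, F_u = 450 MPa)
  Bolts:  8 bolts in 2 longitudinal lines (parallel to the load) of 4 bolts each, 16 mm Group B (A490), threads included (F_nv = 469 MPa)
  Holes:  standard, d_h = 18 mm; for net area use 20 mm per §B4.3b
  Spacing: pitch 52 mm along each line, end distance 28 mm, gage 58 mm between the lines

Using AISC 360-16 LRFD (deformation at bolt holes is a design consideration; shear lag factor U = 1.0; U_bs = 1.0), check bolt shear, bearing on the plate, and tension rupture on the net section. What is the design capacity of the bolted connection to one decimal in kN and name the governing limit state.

Bolt shear: A_b = π(16)²/4 = 201.06 mm². φR_n = 0.75 × 469 × 201.06 × 8 × 1 = 565.8 kN.
Bearing (16 mm plate, F_u = 450 MPa): end bolts L_c = 28 − 18/2 = 19, R_n = min(1.2×19×16×450, 2.4×16×16×450) = 164.16 kN/bolt; interior L_c = 52 − 18 = 34, R_n = 276.48 kN/bolt. φR_n = 0.75 × (2×164.16 + 6×276.48) = 1490.4 kN.
Tension rupture (net): A_n = (166 − 2×20)×16 = 2016 mm² (U = 1.0, A_e = A_n). φR_n = 0.75 × 450 × 2016 = 680.4 kN.
Governing: min(565.8, 1490.4, 680.4) = 565.8 kN → bolt shear.

565.8 kN (bolt shear governs)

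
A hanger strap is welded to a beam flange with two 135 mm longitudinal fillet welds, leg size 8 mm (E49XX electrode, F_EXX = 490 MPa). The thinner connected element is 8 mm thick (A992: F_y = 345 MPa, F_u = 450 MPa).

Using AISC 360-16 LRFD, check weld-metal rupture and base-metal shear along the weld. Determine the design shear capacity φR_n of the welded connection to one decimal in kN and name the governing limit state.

Weld metal: throat = 0.707×8 = 5.656 mm, L = 2×135 = 270 mm. φR_n = 0.75 × 0.6 × 490 × 5.656 × 270 = 336.7 kN.
Base metal shear (8 mm plate): yield φR_n = 1.0×0.6×345×8×270 = 447.1 kN; rupture φR_n = 0.75×0.6×450×8×270 = 437.4 kN; take 437.4 kN (rupture).
Governing: min(336.7, 437.4) = 336.7 kN → weld metal.

336.7 kN (weld metal governs)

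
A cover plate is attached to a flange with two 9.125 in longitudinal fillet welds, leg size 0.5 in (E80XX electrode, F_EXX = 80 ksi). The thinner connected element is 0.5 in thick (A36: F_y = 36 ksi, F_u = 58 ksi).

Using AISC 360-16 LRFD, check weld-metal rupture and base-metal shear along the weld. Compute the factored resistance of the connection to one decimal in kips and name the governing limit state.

197.1 kips (base-metal shear governs)

Weld metal: throat = 0.707×0.5 = 0.3535 in, L = 2×9.125 = 18.25 in. φR_n = 0.75 × 0.6 × 80 × 0.3535 × 18.25 = 232.2 kips.
Base metal shear (0.5 in plate): yield φR_n = 1.0×0.6×36×0.5×18.25 = 197.1 kips; rupture φR_n = 0.75×0.6×58×0.5×18.25 = 238.2 kips; take 197.1 kips (yield).
Governing: min(232.2, 197.1) = 197.1 kips → base-metal shear.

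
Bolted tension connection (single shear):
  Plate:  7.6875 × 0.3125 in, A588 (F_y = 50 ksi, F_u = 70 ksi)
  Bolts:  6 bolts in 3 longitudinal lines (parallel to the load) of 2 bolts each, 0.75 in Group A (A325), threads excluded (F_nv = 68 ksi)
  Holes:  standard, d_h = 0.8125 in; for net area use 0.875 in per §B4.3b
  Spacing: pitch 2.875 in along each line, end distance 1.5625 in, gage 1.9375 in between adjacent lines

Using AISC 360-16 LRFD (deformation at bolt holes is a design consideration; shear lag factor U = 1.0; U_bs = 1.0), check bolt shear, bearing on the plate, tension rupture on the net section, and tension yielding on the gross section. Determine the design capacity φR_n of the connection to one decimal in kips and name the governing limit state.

83.1 kips (net-section rupture governs)

Bolt shear: A_b = π(0.75)²/4 = 0.44179 in². φR_n = 0.75 × 68 × 0.44179 × 6 × 1 = 135.2 kips.
Bearing (0.3125 in plate, F_u = 70 ksi): end bolts L_c = 1.5625 − 0.8125/2 = 1.15625, R_n = min(1.2×1.15625×0.3125×70, 2.4×0.75×0.3125×70) = 30.352 kips/bolt; interior L_c = 2.875 − 0.8125 = 2.0625, R_n = 39.375 kips/bolt. φR_n = 0.75 × (3×30.352 + 3×39.375) = 156.9 kips.
Tension rupture (net): A_n = (7.6875 − 3×0.875)×0.3125 = 1.582 in² (U = 1.0, A_e = A_n). φR_n = 0.75 × 70 × 1.582 = 83.1 kips.
Tension yield (gross): A_g = 7.6875×0.3125 = 2.4023 in². φR_n = 0.90 × 50 × 2.4023 = 108.1 kips.
Governing: min(135.2, 156.9, 83.1, 108.1) = 83.1 kips → net-section rupture.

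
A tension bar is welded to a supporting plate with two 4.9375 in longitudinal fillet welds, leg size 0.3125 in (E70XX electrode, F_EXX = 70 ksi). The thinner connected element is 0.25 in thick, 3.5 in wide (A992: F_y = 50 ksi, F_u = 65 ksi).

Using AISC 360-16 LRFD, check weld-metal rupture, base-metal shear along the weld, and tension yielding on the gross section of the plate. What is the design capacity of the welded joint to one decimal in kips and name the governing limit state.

39.4 kips (gross-section yield governs)

Weld metal: throat = 0.707×0.3125 = 0.22094 in, L = 2×4.9375 = 9.875 in. φR_n = 0.75 × 0.6 × 70 × 0.22094 × 9.875 = 68.7 kips.
Base metal shear (0.25 in plate): yield φR_n = 1.0×0.6×50×0.25×9.875 = 74.1 kips; rupture φR_n = 0.75×0.6×65×0.25×9.875 = 72.2 kips; take 72.2 kips (rupture).
Tension yield (gross): A_g = 3.5×0.25 = 0.875 in². φR_n = 0.90 × 50 × 0.875 = 39.4 kips.
Governing: min(68.7, 72.2, 39.4) = 39.4 kips → gross-section yield.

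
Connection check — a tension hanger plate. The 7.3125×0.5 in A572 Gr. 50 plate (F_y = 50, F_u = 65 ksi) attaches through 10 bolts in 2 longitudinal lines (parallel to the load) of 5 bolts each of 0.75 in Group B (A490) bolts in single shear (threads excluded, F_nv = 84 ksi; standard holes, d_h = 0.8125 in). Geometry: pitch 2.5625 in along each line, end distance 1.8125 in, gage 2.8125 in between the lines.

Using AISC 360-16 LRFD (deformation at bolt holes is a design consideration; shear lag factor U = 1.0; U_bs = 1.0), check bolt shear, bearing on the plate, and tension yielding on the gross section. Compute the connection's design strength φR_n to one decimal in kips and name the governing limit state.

Bolt shear: A_b = π(0.75)²/4 = 0.44179 in². φR_n = 0.75 × 84 × 0.44179 × 10 × 1 = 278.3 kips.
Bearing (0.5 in plate, F_u = 65 ksi): end bolts L_c = 1.8125 − 0.8125/2 = 1.40625, R_n = min(1.2×1.40625×0.5×65, 2.4×0.75×0.5×65) = 54.844 kips/bolt; interior L_c = 2.5625 − 0.8125 = 1.75, R_n = 58.5 kips/bolt. φR_n = 0.75 × (2×54.844 + 8×58.5) = 433.3 kips.
Tension yield (gross): A_g = 7.3125×0.5 = 3.6563 in². φR_n = 0.90 × 50 × 3.6563 = 164.5 kips.
Governing: min(278.3, 433.3, 164.5) = 164.5 kips → gross-section yield.

164.5 kips (gross-section yield governs)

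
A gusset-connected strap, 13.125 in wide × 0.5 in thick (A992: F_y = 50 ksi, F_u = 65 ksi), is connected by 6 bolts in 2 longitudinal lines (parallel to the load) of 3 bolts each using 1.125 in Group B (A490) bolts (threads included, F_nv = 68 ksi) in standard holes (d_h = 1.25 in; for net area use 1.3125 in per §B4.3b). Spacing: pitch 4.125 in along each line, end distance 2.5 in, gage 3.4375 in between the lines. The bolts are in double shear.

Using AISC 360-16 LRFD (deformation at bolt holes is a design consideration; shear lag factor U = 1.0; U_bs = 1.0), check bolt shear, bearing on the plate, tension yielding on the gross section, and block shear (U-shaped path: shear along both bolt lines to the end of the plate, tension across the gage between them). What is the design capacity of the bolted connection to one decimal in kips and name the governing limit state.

270.3 kips (block shear governs)

Bolt shear: A_b = π(1.125)²/4 = 0.99402 in². φR_n = 0.75 × 68 × 0.99402 × 6 × 2 = 608.3 kips.
Bearing (0.5 in plate, F_u = 65 ksi): end bolts L_c = 2.5 − 1.25/2 = 1.875, R_n = min(1.2×1.875×0.5×65, 2.4×1.125×0.5×65) = 73.125 kips/bolt; interior L_c = 4.125 − 1.25 = 2.875, R_n = 87.75 kips/bolt. φR_n = 0.75 × (2×73.125 + 4×87.75) = 372.9 kips.
Tension yield (gross): A_g = 13.125×0.5 = 6.5625 in². φR_n = 0.90 × 50 × 6.5625 = 295.3 kips.
Block shear: shear path 2×[2.5+2×4.125] = 2×10.75 in, A_gv = 10.75, A_nv = 2×(10.75 − 2.5×1.3125)×0.5 = 7.4688 in²; tension across gage: (3.4375 − 1×1.3125)×0.5 = 1.0625 in². R_n = min(0.6×65×7.4688, 0.6×50×10.75) + 1.0×65×1.0625 = min(291.28, 322.5) + 69.063 = 360.34 kips. φR_n = 0.75 × 360.34 = 270.3 kips.
Governing: min(608.3, 372.9, 295.3, 270.3) = 270.3 kips → block shear.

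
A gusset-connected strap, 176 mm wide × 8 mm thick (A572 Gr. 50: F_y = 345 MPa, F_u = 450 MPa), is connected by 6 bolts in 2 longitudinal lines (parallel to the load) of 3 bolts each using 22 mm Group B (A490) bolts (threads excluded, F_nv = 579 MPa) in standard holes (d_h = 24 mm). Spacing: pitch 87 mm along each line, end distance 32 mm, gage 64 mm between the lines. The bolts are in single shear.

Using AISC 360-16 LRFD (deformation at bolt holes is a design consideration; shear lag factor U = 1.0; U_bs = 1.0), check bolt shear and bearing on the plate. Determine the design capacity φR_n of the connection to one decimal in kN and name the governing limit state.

Bolt shear: A_b = π(22)²/4 = 380.13 mm². φR_n = 0.75 × 579 × 380.13 × 6 × 1 = 990.4 kN.
Bearing (8 mm plate, F_u = 450 MPa): end bolts L_c = 32 − 24/2 = 20, R_n = min(1.2×20×8×450, 2.4×22×8×450) = 86.4 kN/bolt; interior L_c = 87 − 24 = 63, R_n = 190.08 kN/bolt. φR_n = 0.75 × (2×86.4 + 4×190.08) = 699.8 kN.
Governing: min(990.4, 699.8) = 699.8 kN → bearing.

699.8 kN (bearing governs)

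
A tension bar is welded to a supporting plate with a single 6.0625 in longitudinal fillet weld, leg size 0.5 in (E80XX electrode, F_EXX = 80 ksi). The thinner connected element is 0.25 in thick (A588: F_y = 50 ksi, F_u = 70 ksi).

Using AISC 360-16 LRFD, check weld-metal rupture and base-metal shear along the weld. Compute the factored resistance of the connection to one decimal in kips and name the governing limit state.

45.5 kips (base-metal shear governs)

Weld metal: throat = 0.707×0.5 = 0.3535 in, L = 6.0625 in. φR_n = 0.75 × 0.6 × 80 × 0.3535 × 6.0625 = 77.2 kips.
Base metal shear (0.25 in plate): yield φR_n = 1.0×0.6×50×0.25×6.0625 = 45.5 kips; rupture φR_n = 0.75×0.6×70×0.25×6.0625 = 47.7 kips; take 45.5 kips (yield).
Governing: min(77.2, 45.5) = 45.5 kips → base-metal shear.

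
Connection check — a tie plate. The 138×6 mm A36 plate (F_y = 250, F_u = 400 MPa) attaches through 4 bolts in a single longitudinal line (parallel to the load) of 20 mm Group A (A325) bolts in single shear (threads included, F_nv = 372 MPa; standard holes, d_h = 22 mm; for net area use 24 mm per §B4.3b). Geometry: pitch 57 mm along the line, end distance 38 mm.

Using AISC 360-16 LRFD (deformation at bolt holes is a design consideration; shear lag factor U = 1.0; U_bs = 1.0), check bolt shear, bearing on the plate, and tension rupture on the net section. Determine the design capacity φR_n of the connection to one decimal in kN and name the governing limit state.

205.2 kN (net-section rupture governs)

Bolt shear: A_b = π(20)²/4 = 314.16 mm². φR_n = 0.75 × 372 × 314.16 × 4 × 1 = 350.6 kN.
Bearing (6 mm plate, F_u = 400 MPa): end bolts L_c = 38 − 22/2 = 27, R_n = min(1.2×27×6×400, 2.4×20×6×400) = 77.76 kN/bolt; interior L_c = 57 − 22 = 35, R_n = 100.8 kN/bolt. φR_n = 0.75 × (1×77.76 + 3×100.8) = 285.1 kN.
Tension rupture (net): A_n = (138 − 1×24)×6 = 684 mm² (U = 1.0, A_e = A_n). φR_n = 0.75 × 400 × 684 = 205.2 kN.
Governing: min(350.6, 285.1, 205.2) = 205.2 kN → net-section rupture.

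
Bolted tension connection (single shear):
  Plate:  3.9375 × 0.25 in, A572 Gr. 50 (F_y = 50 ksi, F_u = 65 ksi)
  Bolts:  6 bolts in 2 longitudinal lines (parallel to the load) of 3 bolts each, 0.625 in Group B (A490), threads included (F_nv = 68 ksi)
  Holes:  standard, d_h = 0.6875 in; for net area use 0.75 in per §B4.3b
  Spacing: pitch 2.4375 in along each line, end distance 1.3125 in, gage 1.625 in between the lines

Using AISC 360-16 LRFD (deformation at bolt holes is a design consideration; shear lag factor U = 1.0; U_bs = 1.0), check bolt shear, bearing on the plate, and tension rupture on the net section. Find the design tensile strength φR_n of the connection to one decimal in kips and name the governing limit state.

Bolt shear: A_b = π(0.625)²/4 = 0.3068 in². φR_n = 0.75 × 68 × 0.3068 × 6 × 1 = 93.9 kips.
Bearing (0.25 in plate, F_u = 65 ksi): end bolts L_c = 1.3125 − 0.6875/2 = 0.96875, R_n = min(1.2×0.96875×0.25×65, 2.4×0.625×0.25×65) = 18.891 kips/bolt; interior L_c = 2.4375 − 0.6875 = 1.75, R_n = 24.375 kips/bolt. φR_n = 0.75 × (2×18.891 + 4×24.375) = 101.5 kips.
Tension rupture (net): A_n = (3.9375 − 2×0.75)×0.25 = 0.60938 in² (U = 1.0, A_e = A_n). φR_n = 0.75 × 65 × 0.60938 = 29.7 kips.
Governing: min(93.9, 101.5, 29.7) = 29.7 kips → net-section rupture.

29.7 kips (net-section rupture governs)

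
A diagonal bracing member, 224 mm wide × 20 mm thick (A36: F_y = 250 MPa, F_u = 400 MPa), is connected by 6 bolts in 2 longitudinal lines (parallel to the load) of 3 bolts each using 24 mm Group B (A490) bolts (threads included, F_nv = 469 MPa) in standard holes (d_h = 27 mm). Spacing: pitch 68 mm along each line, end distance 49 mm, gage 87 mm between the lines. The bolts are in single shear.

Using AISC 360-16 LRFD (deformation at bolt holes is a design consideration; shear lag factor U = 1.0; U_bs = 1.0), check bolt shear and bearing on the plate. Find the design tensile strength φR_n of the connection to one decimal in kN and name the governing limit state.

954.8 kN (bolt shear governs)

Bolt shear: A_b = π(24)²/4 = 452.39 mm². φR_n = 0.75 × 469 × 452.39 × 6 × 1 = 954.8 kN.
Bearing (20 mm plate, F_u = 400 MPa): end bolts L_c = 49 − 27/2 = 35.5, R_n = min(1.2×35.5×20×400, 2.4×24×20×400) = 340.8 kN/bolt; interior L_c = 68 − 27 = 41, R_n = 393.6 kN/bolt. φR_n = 0.75 × (2×340.8 + 4×393.6) = 1692.0 kN.
Governing: min(954.8, 1692.0) = 954.8 kN → bolt shear.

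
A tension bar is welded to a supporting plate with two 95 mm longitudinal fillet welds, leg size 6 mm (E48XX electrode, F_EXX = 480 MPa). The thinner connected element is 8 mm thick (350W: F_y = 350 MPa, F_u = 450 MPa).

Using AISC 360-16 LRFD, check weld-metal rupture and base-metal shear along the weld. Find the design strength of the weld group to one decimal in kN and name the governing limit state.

174.1 kN (weld metal governs)

Weld metal: throat = 0.707×6 = 4.242 mm, L = 2×95 = 190 mm. φR_n = 0.75 × 0.6 × 480 × 4.242 × 190 = 174.1 kN.
Base metal shear (8 mm plate): yield φR_n = 1.0×0.6×350×8×190 = 319.2 kN; rupture φR_n = 0.75×0.6×450×8×190 = 307.8 kN; take 307.8 kN (rupture).
Governing: min(174.1, 307.8) = 174.1 kN → weld metal.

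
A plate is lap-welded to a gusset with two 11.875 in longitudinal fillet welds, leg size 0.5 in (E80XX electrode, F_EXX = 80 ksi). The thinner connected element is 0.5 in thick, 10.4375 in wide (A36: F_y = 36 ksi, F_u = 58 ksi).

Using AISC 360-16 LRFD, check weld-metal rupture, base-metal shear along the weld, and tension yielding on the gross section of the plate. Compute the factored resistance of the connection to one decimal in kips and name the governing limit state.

Weld metal: throat = 0.707×0.5 = 0.3535 in, L = 2×11.875 = 23.75 in. φR_n = 0.75 × 0.6 × 80 × 0.3535 × 23.75 = 302.2 kips.
Base metal shear (0.5 in plate): yield φR_n = 1.0×0.6×36×0.5×23.75 = 256.5 kips; rupture φR_n = 0.75×0.6×58×0.5×23.75 = 309.9 kips; take 256.5 kips (yield).
Tension yield (gross): A_g = 10.4375×0.5 = 5.2188 in². φR_n = 0.90 × 36 × 5.2188 = 169.1 kips.
Governing: min(302.2, 256.5, 169.1) = 169.1 kips → gross-section yield.

169.1 kips (gross-section yield governs)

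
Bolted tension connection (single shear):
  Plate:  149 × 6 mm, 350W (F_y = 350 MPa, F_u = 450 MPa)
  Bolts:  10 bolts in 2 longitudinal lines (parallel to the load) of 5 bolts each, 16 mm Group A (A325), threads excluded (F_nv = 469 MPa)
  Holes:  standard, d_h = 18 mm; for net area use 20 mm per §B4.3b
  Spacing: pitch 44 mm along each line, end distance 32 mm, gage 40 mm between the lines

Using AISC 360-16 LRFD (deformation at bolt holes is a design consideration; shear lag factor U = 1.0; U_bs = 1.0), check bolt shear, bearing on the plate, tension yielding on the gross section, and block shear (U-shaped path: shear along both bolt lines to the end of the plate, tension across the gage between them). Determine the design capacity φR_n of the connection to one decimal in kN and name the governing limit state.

Bolt shear: A_b = π(16)²/4 = 201.06 mm². φR_n = 0.75 × 469 × 201.06 × 10 × 1 = 707.2 kN.
Bearing (6 mm plate, F_u = 450 MPa): end bolts L_c = 32 − 18/2 = 23, R_n = min(1.2×23×6×450, 2.4×16×6×450) = 74.52 kN/bolt; interior L_c = 44 − 18 = 26, R_n = 84.24 kN/bolt. φR_n = 0.75 × (2×74.52 + 8×84.24) = 617.2 kN.
Tension yield (gross): A_g = 149×6 = 894 mm². φR_n = 0.90 × 350 × 894 = 281.6 kN.
Block shear: shear path 2×[32+4×44] = 2×208 mm, A_gv = 2496, A_nv = 2×(208 − 4.5×20)×6 = 1416 mm²; tension across gage: (40 − 1×20)×6 = 120 mm². R_n = min(0.6×450×1416, 0.6×350×2496) + 1.0×450×120 = min(382.32, 524.16) + 54 = 436.32 kN. φR_n = 0.75 × 436.32 = 327.2 kN.
Governing: min(707.2, 617.2, 281.6, 327.2) = 281.6 kN → gross-section yield.

281.6 kN (gross-section yield governs)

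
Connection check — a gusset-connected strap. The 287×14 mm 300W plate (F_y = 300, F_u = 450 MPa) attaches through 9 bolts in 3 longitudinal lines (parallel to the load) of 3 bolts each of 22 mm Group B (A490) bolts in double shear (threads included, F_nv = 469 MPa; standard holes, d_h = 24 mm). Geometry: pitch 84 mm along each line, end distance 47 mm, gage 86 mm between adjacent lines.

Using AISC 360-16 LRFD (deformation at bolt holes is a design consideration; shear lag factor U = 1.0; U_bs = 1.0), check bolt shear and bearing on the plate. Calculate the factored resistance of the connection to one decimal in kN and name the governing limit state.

2092.2 kN (bearing governs)

Bolt shear: A_b = π(22)²/4 = 380.13 mm². φR_n = 0.75 × 469 × 380.13 × 9 × 2 = 2406.8 kN.
Bearing (14 mm plate, F_u = 450 MPa): end bolts L_c = 47 − 24/2 = 35, R_n = min(1.2×35×14×450, 2.4×22×14×450) = 264.6 kN/bolt; interior L_c = 84 − 24 = 60, R_n = 332.64 kN/bolt. φR_n = 0.75 × (3×264.6 + 6×332.64) = 2092.2 kN.
Governing: min(2406.8, 2092.2) = 2092.2 kN → bearing.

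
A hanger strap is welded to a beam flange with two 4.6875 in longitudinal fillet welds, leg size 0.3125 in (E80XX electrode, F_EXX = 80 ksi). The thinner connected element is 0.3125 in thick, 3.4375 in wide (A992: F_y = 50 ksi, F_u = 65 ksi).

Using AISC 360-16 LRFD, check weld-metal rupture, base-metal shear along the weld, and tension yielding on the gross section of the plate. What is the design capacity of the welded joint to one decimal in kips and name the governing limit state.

Weld metal: throat = 0.707×0.3125 = 0.22094 in, L = 2×4.6875 = 9.375 in. φR_n = 0.75 × 0.6 × 80 × 0.22094 × 9.375 = 74.6 kips.
Base metal shear (0.3125 in plate): yield φR_n = 1.0×0.6×50×0.3125×9.375 = 87.9 kips; rupture φR_n = 0.75×0.6×65×0.3125×9.375 = 85.7 kips; take 85.7 kips (rupture).
Tension yield (gross): A_g = 3.4375×0.3125 = 1.0742 in². φR_n = 0.90 × 50 × 1.0742 = 48.3 kips.
Governing: min(74.6, 85.7, 48.3) = 48.3 kips → gross-section yield.

48.3 kips (gross-section yield governs)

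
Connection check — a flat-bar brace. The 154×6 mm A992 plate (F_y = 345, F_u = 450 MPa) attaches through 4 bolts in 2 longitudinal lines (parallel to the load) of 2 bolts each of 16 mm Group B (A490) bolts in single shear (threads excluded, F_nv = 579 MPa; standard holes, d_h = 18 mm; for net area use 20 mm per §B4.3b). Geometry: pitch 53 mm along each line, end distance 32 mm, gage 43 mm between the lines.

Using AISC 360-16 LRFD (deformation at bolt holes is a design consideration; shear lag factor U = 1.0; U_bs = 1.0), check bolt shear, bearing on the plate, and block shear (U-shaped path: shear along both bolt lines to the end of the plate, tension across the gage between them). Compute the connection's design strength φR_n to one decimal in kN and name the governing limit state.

180.2 kN (block shear governs)

Bolt shear: A_b = π(16)²/4 = 201.06 mm². φR_n = 0.75 × 579 × 201.06 × 4 × 1 = 349.2 kN.
Bearing (6 mm plate, F_u = 450 MPa): end bolts L_c = 32 − 18/2 = 23, R_n = min(1.2×23×6×450, 2.4×16×6×450) = 74.52 kN/bolt; interior L_c = 53 − 18 = 35, R_n = 103.68 kN/bolt. φR_n = 0.75 × (2×74.52 + 2×103.68) = 267.3 kN.
Block shear: shear path 2×[32+1×53] = 2×85 mm, A_gv = 1020, A_nv = 2×(85 − 1.5×20)×6 = 660 mm²; tension across gage: (43 − 1×20)×6 = 138 mm². R_n = min(0.6×450×660, 0.6×345×1020) + 1.0×450×138 = min(178.2, 211.14) + 62.1 = 240.3 kN. φR_n = 0.75 × 240.3 = 180.2 kN.
Governing: min(349.2, 267.3, 180.2) = 180.2 kN → block shear.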